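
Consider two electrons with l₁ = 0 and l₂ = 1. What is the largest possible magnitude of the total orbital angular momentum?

By the triangle rule, |l₁ − l₂| ≤ L ≤ l₁ + l₂.
Allowed values: L = 1.
The largest magnitude corresponds to L = 1: |L_tot| = ℏ√(1·2) = √2 ℏ.

|L_tot|_max = √2 ℏ ≈ 1.414ℏ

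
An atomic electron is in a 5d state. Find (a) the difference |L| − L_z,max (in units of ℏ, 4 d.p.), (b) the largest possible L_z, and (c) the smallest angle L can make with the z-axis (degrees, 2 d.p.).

|L|−L_z,max ≈ 0.4495ℏ; L_z,max = 2ℏ; θ_min ≈ 35.26°

For 5d, l = 2.
|L| − L_z,max = (√6 − 2)ℏ ≈ 0.4495ℏ.
L_z,max = lℏ = 2ℏ.
cos θ_min = 2/√6, so θ_min ≈ 35.26°.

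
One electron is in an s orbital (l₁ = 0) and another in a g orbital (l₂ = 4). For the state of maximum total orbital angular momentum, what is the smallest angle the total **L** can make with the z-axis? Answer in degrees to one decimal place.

Angular momentum addition gives L = |l₁ − l₂|, …, l₁ + l₂.
So L can be 4.
The maximum is L = 4, with |L_tot| = ℏ√(4·5) = 2√5 ℏ.
The minimum angle with z is arccos(4/√20) ≈ 26.6°.

θ_min ≈ 26.6°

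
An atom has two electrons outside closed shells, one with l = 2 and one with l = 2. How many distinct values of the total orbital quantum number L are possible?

Angular momentum addition gives L = |l₁ − l₂|, …, l₁ + l₂.
L ∈ {0, 1, 2, 3, 4}.
That is 5 values.

5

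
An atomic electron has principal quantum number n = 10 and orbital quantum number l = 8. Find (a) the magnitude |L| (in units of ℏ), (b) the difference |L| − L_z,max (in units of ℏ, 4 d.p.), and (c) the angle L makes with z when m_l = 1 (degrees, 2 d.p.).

|L| = ℏ√(8·9) = 6√2 ℏ ≈ 8.485ℏ.
|L| − L_z,max = (6√2 − 8)ℏ ≈ 0.4853ℏ.
For m_l = 1: cos θ = 1/√72, θ ≈ 83.23°.

|L| = 6√2 ℏ ≈ 8.485ℏ; |L|−L_z,max ≈ 0.4853ℏ; θ(m_l=1) ≈ 83.23°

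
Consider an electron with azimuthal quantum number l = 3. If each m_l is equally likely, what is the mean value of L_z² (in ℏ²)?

m_l runs from −3 to 3, i.e. {-3, -2, -1, 0, 1, 2, 3}.
⟨L_z²⟩ = ℏ²·(Σ m_l²)/(2l+1) = ℏ²·28/7 = 4ℏ².

⟨L_z²⟩ = 4 ℏ²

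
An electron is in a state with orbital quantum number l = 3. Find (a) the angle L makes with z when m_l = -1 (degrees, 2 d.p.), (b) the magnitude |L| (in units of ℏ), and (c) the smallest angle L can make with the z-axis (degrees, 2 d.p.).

For m_l = -1: cos θ = -1/√12, θ ≈ 106.78°.
|L| = ℏ√(3·4) = 2√3 ℏ ≈ 3.464ℏ.
cos θ_min = 3/√12, so θ_min ≈ 30.00°.

θ(m_l=-1) ≈ 106.78°; |L| = 2√3 ℏ ≈ 3.464ℏ; θ_min ≈ 30.00°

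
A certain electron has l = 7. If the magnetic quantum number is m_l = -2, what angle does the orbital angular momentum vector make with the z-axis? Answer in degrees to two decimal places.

|L| = √(l(l+1)) ℏ = 2√14 ℏ.
L_z = m_l ℏ = −2ℏ.
cos θ = L_z/|L| = -2/√56, so θ ≈ 105.50°.

θ ≈ 105.50°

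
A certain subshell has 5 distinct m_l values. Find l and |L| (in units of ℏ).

l = 2, |L| = √6 ℏ ≈ 2.449ℏ

5 = 2l + 1, so l = (5−1)/2 = 2.
Then |L| = √(l(l+1)) ℏ = √6 ℏ.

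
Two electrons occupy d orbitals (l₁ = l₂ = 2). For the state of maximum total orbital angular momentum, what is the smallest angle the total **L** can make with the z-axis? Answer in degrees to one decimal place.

θ_min ≈ 26.6°

L runs from |2 − 2| = 0 to 2 + 2 = 4.
L ∈ {0, 1, 2, 3, 4}.
The maximum is L = 4, with |L_tot| = ℏ√(4·5) = 2√5 ℏ.
The minimum angle with z is arccos(4/√20) ≈ 26.6°.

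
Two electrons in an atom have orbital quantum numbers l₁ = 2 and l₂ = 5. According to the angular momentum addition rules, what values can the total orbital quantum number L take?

L runs from |2 − 5| = 3 to 2 + 5 = 7.
So L can be 3, 4, 5, 6, 7.

L = 3, 4, 5, 6, 7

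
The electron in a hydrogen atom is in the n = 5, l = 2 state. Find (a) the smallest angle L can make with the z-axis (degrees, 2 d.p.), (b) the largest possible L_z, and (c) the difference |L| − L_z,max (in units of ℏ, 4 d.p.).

cos θ_min = 2/√6, so θ_min ≈ 35.26°.
L_z,max = lℏ = 2ℏ.
|L| − L_z,max = (√6 − 2)ℏ ≈ 0.4495ℏ.

θ_min ≈ 35.26°; L_z,max = 2ℏ; |L|−L_z,max ≈ 0.4495ℏ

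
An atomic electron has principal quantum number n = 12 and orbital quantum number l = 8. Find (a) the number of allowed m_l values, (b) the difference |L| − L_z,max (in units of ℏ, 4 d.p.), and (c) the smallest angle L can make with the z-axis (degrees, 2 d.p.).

17 values; |L|−L_z,max ≈ 0.4853ℏ; θ_min ≈ 19.47°

There are 2l+1 = 17 values of m_l.
|L| − L_z,max = (6√2 − 8)ℏ ≈ 0.4853ℏ.
cos θ_min = 8/√72, so θ_min ≈ 19.47°.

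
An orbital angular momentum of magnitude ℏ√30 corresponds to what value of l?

Since |L|² = l(l+1)ℏ², l(l+1) = 30.
The positive root is l = 5.

l = 5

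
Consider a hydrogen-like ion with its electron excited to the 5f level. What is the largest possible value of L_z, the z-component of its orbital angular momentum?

The 5f level has l = 3.
L_z = m_l ℏ with m_l ∈ {−3, …, 3}; the maximum is m_l = 3.

L_z,max = 3ℏ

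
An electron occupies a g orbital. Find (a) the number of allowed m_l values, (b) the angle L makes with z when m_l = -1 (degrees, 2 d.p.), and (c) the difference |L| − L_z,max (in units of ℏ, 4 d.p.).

For a g orbital, l = 4.
There are 2l+1 = 9 values of m_l.
For m_l = -1: cos θ = -1/√20, θ ≈ 102.92°.
|L| − L_z,max = (2√5 − 4)ℏ ≈ 0.4721ℏ.

9 values; θ(m_l=-1) ≈ 102.92°; |L|−L_z,max ≈ 0.4721ℏ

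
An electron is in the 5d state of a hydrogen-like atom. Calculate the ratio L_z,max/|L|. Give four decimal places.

5d means n = 5, l = 2.
|L| = √6 ℏ ≈ 2.4495ℏ, while L_z,max = lℏ = 2ℏ.
L_z,max/|L| = 2/√6 = 0.8165.

L_z,max/|L| = 0.8165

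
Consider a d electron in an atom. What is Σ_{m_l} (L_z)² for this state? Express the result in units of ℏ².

Σ(L_z)² = 10 ℏ²

A d state has l = 2.
m_l ∈ {-2, -1, 0, 1, 2}.
Summing m² from −2 to 2: Σ m_l² = 10.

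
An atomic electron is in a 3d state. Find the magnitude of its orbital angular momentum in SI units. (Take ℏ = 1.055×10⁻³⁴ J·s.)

|L| = 2.584×10⁻³⁴ J·s

3d means n = 3, l = 2.
|L| = ℏ√(l(l+1)) = ℏ√(2·3) = √6 ℏ
Numerically, |L| = 2.449 × (1.055×10⁻³⁴ J·s) = 2.584×10⁻³⁴ J·s.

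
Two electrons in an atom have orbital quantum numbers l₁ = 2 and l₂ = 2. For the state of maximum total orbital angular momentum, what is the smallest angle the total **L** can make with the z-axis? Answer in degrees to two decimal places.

θ_min ≈ 26.57°

Angular momentum addition gives L = |l₁ − l₂|, …, l₁ + l₂.
Allowed values: L = 0, 1, 2, 3, 4.
The maximum is L = 4, with |L_tot| = ℏ√(4·5) = 2√5 ℏ.
The minimum angle with z is arccos(4/√20) ≈ 26.57°.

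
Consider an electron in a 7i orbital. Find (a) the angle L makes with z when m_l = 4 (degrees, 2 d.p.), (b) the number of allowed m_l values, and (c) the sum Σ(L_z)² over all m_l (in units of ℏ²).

θ(m_l=4) ≈ 51.89°; 13 values; Σ(L_z)² = 182 ℏ²

The 7i subshell has l = 6.
For m_l = 4: cos θ = 4/√42, θ ≈ 51.89°.
There are 2l+1 = 13 values of m_l.
Σ m_l² = 182, so Σ(L_z)² = 182 ℏ².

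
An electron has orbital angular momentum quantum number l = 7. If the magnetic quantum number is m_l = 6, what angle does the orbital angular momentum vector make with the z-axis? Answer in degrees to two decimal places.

|L|² = l(l+1)ℏ² = 56ℏ², so |L| = 2√14 ℏ.
L_z = m_l ℏ = 6ℏ.
cos θ = L_z/|L| = 6/√56, so θ ≈ 36.70°.

θ ≈ 36.70°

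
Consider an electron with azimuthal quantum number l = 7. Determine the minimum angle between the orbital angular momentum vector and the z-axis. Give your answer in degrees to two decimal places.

θ_min ≈ 20.70°

|L|² = l(l+1)ℏ² = 56ℏ², so |L| = 2√14 ℏ.
The smallest angle corresponds to the largest L_z, i.e. m_l = l = 7, giving L_z = 7ℏ.
cos θ_min = 7/√56, so θ_min ≈ 20.70°.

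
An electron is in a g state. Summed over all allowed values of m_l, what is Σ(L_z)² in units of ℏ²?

Σ(L_z)² = 60 ℏ²

For a g orbital, l = 4.
m_l runs from −4 to 4, i.e. {-4, -3, -2, -1, 0, 1, 2, 3, 4}.
Σ m_l² = 2·(1 + 4 + 9 + 16) = 60.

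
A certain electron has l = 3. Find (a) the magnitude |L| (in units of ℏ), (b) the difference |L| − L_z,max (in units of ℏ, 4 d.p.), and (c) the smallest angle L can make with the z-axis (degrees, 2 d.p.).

|L| = ℏ√(3·4) = 2√3 ℏ ≈ 3.464ℏ.
|L| − L_z,max = (2√3 − 3)ℏ ≈ 0.4641ℏ.
cos θ_min = 3/√12, so θ_min ≈ 30.00°.

|L| = 2√3 ℏ ≈ 3.464ℏ; |L|−L_z,max ≈ 0.4641ℏ; θ_min ≈ 30.00°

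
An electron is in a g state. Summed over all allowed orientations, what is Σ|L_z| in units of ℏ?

Σ|L_z| = 20 ℏ

The letter g corresponds to l = 4.
m_l runs from −4 to 4, i.e. {-4, -3, -2, -1, 0, 1, 2, 3, 4}.
Σ|m_l| = 2(1+2+…+4) = 20.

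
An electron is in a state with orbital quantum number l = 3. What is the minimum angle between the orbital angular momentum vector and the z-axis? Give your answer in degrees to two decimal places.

θ_min ≈ 30.00°

|L|² = l(l+1)ℏ² = 12ℏ², so |L| = 2√3 ℏ.
The smallest angle corresponds to the largest L_z, i.e. m_l = l = 3, giving L_z = 3ℏ.
cos θ_min = 3/√12, so θ_min ≈ 30.00°.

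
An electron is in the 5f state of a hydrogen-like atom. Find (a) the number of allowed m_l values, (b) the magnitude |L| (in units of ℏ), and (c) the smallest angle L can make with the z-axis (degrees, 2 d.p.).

5f means n = 5, l = 3.
There are 2l+1 = 7 values of m_l.
|L| = ℏ√(3·4) = 2√3 ℏ ≈ 3.464ℏ.
cos θ_min = 3/√12, so θ_min ≈ 30.00°.

7 values; |L| = 2√3 ℏ ≈ 3.464ℏ; θ_min ≈ 30.00°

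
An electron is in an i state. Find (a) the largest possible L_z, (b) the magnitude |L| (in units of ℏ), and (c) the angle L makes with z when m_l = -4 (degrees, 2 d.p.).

L_z,max = 6ℏ; |L| = √42 ℏ ≈ 6.481ℏ; θ(m_l=-4) ≈ 128.11°

An i state has l = 6.
L_z,max = lℏ = 6ℏ.
|L| = ℏ√(6·7) = √42 ℏ ≈ 6.481ℏ.
For m_l = -4: cos θ = -4/√42, θ ≈ 128.11°.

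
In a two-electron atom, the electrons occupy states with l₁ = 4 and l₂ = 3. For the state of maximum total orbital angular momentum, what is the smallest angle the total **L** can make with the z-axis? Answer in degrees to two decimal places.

Angular momentum addition gives L = |l₁ − l₂|, …, l₁ + l₂.
Allowed values: L = 1, 2, 3, 4, 5, 6, 7.
The maximum is L = 7, with |L_tot| = ℏ√(7·8) = 2√14 ℏ.
The minimum angle with z is arccos(7/√56) ≈ 20.70°.

θ_min ≈ 20.70°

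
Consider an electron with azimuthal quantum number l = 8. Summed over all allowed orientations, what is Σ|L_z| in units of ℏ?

Σ|L_z| = 72 ℏ

The allowed m_l values are -8, -7, -6, -5, -4, -3, -2, -1, 0, 1, 2, 3, 4, 5, 6, 7, 8.
Σ|m_l| = 2(1+2+…+8) = 72.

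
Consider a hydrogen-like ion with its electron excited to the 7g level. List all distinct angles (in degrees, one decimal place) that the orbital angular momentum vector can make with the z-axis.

θ ∈ {26.6°, 47.9°, 63.4°, 77.1°, 90.0°, 102.9°, 116.6°, 132.1°, 153.4°}

The 7g level has l = 4.
|L|² = l(l+1)ℏ² = 20ℏ², so |L| = 2√5 ℏ.
cos θ = m_l/√20 for each m_l ∈ {-4, -3, -2, -1, 0, 1, 2, 3, 4}.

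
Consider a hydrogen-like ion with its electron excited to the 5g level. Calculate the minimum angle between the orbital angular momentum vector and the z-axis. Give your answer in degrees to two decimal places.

The 5g level has l = 4.
|L| = ℏ√(l(l+1)) = 2√5 ℏ.
The smallest angle corresponds to the largest L_z, i.e. m_l = l = 4, giving L_z = 4ℏ.
cos θ_min = 4/√20, so θ_min ≈ 26.57°.

θ_min ≈ 26.57°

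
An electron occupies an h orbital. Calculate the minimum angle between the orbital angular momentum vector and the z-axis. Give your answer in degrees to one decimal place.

θ_min ≈ 24.1°

For an h orbital, l = 5.
|L| = ℏ√(l(l+1)) = √30 ℏ.
The smallest angle corresponds to the largest L_z, i.e. m_l = l = 5, giving L_z = 5ℏ.
cos θ_min = 5/√30, so θ_min ≈ 24.1°.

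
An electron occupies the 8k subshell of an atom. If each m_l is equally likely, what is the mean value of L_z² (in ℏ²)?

⟨L_z²⟩ = 18.67 ℏ²

For 8k, l = 7.
m_l runs from −7 to 7, i.e. {-7, -6, -5, -4, -3, -2, -1, 0, 1, 2, 3, 4, 5, 6, 7}.
⟨L_z²⟩ = ℏ²·l(l+1)/3 = 18.67ℏ².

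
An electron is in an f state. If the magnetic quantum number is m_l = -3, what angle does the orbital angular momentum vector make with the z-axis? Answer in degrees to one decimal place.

An f state has l = 3.
|L| = √(l(l+1)) ℏ = 2√3 ℏ.
L_z = m_l ℏ = −3ℏ.
cos θ = L_z/|L| = -3/√12, so θ ≈ 150.0°.

θ ≈ 150.0°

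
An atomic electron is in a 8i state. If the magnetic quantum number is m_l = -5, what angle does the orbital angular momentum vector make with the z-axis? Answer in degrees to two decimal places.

8i means n = 8, l = 6.
|L| = √(l(l+1)) ℏ = √42 ℏ.
L_z = m_l ℏ = −5ℏ.
cos θ = L_z/|L| = -5/√42, so θ ≈ 140.49°.

θ ≈ 140.49°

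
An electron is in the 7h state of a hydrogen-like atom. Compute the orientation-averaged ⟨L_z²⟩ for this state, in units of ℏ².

⟨L_z²⟩ = 10 ℏ²

The 7h subshell has l = 5.
m_l ∈ {-5, -4, -3, -2, -1, 0, 1, 2, 3, 4, 5}.
⟨L_z²⟩ = ℏ²·l(l+1)/3 = 10ℏ².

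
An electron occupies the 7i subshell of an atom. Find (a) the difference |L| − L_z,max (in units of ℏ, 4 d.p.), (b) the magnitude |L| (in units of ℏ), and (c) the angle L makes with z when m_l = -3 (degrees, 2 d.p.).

For 7i, l = 6.
|L| − L_z,max = (√42 − 6)ℏ ≈ 0.4807ℏ.
|L| = ℏ√(6·7) = √42 ℏ ≈ 6.481ℏ.
For m_l = -3: cos θ = -3/√42, θ ≈ 117.58°.

|L|−L_z,max ≈ 0.4807ℏ; |L| = √42 ℏ ≈ 6.481ℏ; θ(m_l=-3) ≈ 117.58°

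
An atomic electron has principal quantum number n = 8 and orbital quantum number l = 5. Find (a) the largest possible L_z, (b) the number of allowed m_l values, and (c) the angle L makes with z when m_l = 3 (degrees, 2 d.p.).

L_z,max = 5ℏ; 11 values; θ(m_l=3) ≈ 56.79°

L_z,max = lℏ = 5ℏ.
There are 2l+1 = 11 values of m_l.
For m_l = 3: cos θ = 3/√30, θ ≈ 56.79°.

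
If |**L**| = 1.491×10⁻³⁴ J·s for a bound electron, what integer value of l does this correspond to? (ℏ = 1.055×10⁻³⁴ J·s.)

|L|/ℏ = (1.491×10⁻³⁴)/(1.055×10⁻³⁴) ≈ 1.413.
(|L|/ℏ)² = l(l+1) ≈ 2.00 ⇒ l = 1.

l = 1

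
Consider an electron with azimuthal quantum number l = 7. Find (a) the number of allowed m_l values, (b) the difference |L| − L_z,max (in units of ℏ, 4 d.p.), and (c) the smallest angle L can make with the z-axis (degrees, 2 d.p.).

15 values; |L|−L_z,max ≈ 0.4833ℏ; θ_min ≈ 20.70°

There are 2l+1 = 15 values of m_l.
|L| − L_z,max = (2√14 − 7)ℏ ≈ 0.4833ℏ.
cos θ_min = 7/√56, so θ_min ≈ 20.70°.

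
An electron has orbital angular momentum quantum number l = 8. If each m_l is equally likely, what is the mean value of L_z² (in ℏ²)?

m_l ∈ {-8, -7, -6, -5, -4, -3, -2, -1, 0, 1, 2, 3, 4, 5, 6, 7, 8}.
⟨L_z²⟩ = ℏ²·(Σ m_l²)/(2l+1) = ℏ²·408/17 = 24ℏ².

⟨L_z²⟩ = 24 ℏ²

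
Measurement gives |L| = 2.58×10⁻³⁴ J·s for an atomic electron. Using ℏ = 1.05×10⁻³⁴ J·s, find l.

l = 2

In units of ℏ, |L| ≈ 2.457.
(|L|/ℏ)² = l(l+1) ≈ 6.04 ⇒ l = 2.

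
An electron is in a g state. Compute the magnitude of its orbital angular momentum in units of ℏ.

A g state has l = 4.
|L| = ℏ√(l(l+1)) = ℏ√(4·5) = 2√5 ℏ

|L| = 2√5 ℏ ≈ 4.472ℏ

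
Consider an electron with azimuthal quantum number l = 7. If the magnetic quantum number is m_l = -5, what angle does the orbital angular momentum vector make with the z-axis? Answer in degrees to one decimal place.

|L|² = l(l+1)ℏ² = 56ℏ², so |L| = 2√14 ℏ.
L_z = m_l ℏ = −5ℏ.
cos θ = L_z/|L| = -5/√56, so θ ≈ 131.9°.

θ ≈ 131.9°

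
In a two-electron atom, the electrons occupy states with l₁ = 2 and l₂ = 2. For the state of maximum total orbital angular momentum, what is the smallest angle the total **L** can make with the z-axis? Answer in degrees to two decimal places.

θ_min ≈ 26.57°

L runs from |2 − 2| = 0 to 2 + 2 = 4.
L ∈ {0, 1, 2, 3, 4}.
The maximum is L = 4, with |L_tot| = ℏ√(4·5) = 2√5 ℏ.
The minimum angle with z is arccos(4/√20) ≈ 26.57°.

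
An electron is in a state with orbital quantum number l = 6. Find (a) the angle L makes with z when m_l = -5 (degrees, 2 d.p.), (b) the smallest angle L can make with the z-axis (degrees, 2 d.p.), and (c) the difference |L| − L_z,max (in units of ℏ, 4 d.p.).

θ(m_l=-5) ≈ 140.49°; θ_min ≈ 22.21°; |L|−L_z,max ≈ 0.4807ℏ

For m_l = -5: cos θ = -5/√42, θ ≈ 140.49°.
cos θ_min = 6/√42, so θ_min ≈ 22.21°.
|L| − L_z,max = (√42 − 6)ℏ ≈ 0.4807ℏ.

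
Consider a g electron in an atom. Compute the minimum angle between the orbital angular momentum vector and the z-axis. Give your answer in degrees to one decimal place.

θ_min ≈ 26.6°

For a g orbital, l = 4.
|L| = √(l(l+1)) ℏ = 2√5 ℏ.
The smallest angle corresponds to the largest L_z, i.e. m_l = l = 4, giving L_z = 4ℏ.
cos θ_min = 4/√20, so θ_min ≈ 26.6°.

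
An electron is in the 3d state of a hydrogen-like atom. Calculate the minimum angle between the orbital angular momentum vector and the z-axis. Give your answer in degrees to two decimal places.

θ_min ≈ 35.26°

The 3d subshell has l = 2.
|L|² = l(l+1)ℏ² = 6ℏ², so |L| = √6 ℏ.
The smallest angle corresponds to the largest L_z, i.e. m_l = l = 2, giving L_z = 2ℏ.
cos θ_min = 2/√6, so θ_min ≈ 35.26°.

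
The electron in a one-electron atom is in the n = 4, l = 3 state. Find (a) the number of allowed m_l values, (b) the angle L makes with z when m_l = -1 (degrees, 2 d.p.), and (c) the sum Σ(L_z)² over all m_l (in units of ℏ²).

7 values; θ(m_l=-1) ≈ 106.78°; Σ(L_z)² = 28 ℏ²

There are 2l+1 = 7 values of m_l.
For m_l = -1: cos θ = -1/√12, θ ≈ 106.78°.
Σ m_l² = 28, so Σ(L_z)² = 28 ℏ².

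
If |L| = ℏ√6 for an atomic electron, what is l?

|L| = ℏ√(l(l+1)), so l(l+1) = 6.
l² + l − 6 = 0 ⇒ l = 2.

l = 2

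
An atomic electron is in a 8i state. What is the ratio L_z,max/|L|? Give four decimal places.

L_z,max/|L| = 0.9258

The 8i subshell has l = 6.
|L| = √42 ℏ ≈ 6.4807ℏ, while L_z,max = lℏ = 6ℏ.
L_z,max/|L| = 6/√42 = 0.9258.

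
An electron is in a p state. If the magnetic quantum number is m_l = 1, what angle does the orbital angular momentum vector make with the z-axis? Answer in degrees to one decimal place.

θ ≈ 45.0°

For a p orbital, l = 1.
|L| = √(l(l+1)) ℏ = √2 ℏ.
L_z = m_l ℏ = 1ℏ.
cos θ = L_z/|L| = 1/√2, so θ ≈ 45.0°.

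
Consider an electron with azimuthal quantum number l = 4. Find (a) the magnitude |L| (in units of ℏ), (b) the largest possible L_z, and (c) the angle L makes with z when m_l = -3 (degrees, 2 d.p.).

|L| = ℏ√(4·5) = 2√5 ℏ ≈ 4.472ℏ.
L_z,max = lℏ = 4ℏ.
For m_l = -3: cos θ = -3/√20, θ ≈ 132.13°.

|L| = 2√5 ℏ ≈ 4.472ℏ; L_z,max = 4ℏ; θ(m_l=-3) ≈ 132.13°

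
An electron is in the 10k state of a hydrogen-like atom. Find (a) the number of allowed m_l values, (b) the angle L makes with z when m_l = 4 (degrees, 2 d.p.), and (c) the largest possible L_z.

15 values; θ(m_l=4) ≈ 57.69°; L_z,max = 7ℏ

The 10k subshell has l = 7.
There are 2l+1 = 15 values of m_l.
For m_l = 4: cos θ = 4/√56, θ ≈ 57.69°.
L_z,max = lℏ = 7ℏ.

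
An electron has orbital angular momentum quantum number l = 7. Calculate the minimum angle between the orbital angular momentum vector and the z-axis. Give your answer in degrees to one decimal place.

|L| = ℏ√(l(l+1)) = 2√14 ℏ.
The smallest angle corresponds to the largest L_z, i.e. m_l = l = 7, giving L_z = 7ℏ.
cos θ_min = 7/√56, so θ_min ≈ 20.7°.

θ_min ≈ 20.7°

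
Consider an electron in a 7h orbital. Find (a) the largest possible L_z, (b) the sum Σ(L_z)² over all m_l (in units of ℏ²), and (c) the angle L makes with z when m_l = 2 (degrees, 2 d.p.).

For 7h, l = 5.
L_z,max = lℏ = 5ℏ.
Σ m_l² = 110, so Σ(L_z)² = 110 ℏ².
For m_l = 2: cos θ = 2/√30, θ ≈ 68.58°.

L_z,max = 5ℏ; Σ(L_z)² = 110 ℏ²; θ(m_l=2) ≈ 68.58°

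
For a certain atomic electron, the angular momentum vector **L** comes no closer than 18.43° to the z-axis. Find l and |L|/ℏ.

cos θ_min = l/√(l(l+1)) = √(l/(l+1)), so l/(l+1) = cos²(18.43°) = 0.9001.
l = cos²θ/sin²θ ≈ 9.
Then |L| = ℏ√(9·10) = 3√10 ℏ.

l = 9, |L| = 3√10 ℏ ≈ 9.487ℏ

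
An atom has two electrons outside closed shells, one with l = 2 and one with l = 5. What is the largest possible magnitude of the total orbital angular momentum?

|L_tot|_max = 2√14 ℏ ≈ 7.483ℏ

Angular momentum addition gives L = |l₁ − l₂|, …, l₁ + l₂.
L ∈ {3, 4, 5, 6, 7}.
The largest magnitude corresponds to L = 7: |L_tot| = ℏ√(7·8) = 2√14 ℏ.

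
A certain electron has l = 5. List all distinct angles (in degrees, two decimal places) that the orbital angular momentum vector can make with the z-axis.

θ ∈ {24.09°, 43.09°, 56.79°, 68.58°, 79.48°, 90.00°, 100.52°, 111.42°, 123.21°, 136.91°, 155.91°}

|L| = ℏ√(l(l+1)) = √30 ℏ.
cos θ = m_l/√30 for each m_l ∈ {-5, -4, -3, -2, -1, 0, 1, 2, 3, 4, 5}.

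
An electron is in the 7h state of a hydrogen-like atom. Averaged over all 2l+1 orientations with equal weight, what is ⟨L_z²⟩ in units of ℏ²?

The 7h subshell has l = 5.
m_l runs from −5 to 5, i.e. {-5, -4, -3, -2, -1, 0, 1, 2, 3, 4, 5}.
⟨L_z²⟩ = ℏ²·l(l+1)/3 = 10ℏ².

⟨L_z²⟩ = 10 ℏ²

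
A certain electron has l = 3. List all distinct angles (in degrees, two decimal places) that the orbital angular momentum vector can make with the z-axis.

|L| = √(l(l+1)) ℏ = 2√3 ℏ.
cos θ = m_l/√12 for each m_l ∈ {-3, -2, -1, 0, 1, 2, 3}.

θ ∈ {30.00°, 54.74°, 73.22°, 90.00°, 106.78°, 125.26°, 150.00°}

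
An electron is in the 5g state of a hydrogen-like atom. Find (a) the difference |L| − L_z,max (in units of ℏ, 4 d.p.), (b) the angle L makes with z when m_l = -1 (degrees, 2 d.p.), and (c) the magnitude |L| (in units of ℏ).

5g means n = 5, l = 4.
|L| − L_z,max = (2√5 − 4)ℏ ≈ 0.4721ℏ.
For m_l = -1: cos θ = -1/√20, θ ≈ 102.92°.
|L| = ℏ√(4·5) = 2√5 ℏ ≈ 4.472ℏ.

|L|−L_z,max ≈ 0.4721ℏ; θ(m_l=-1) ≈ 102.92°; |L| = 2√5 ℏ ≈ 4.472ℏ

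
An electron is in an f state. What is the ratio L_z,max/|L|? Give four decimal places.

For an f orbital, l = 3.
|L| = 2√3 ℏ ≈ 3.4641ℏ, while L_z,max = lℏ = 3ℏ.
L_z,max/|L| = 3/√12 = 0.8660.

L_z,max/|L| = 0.8660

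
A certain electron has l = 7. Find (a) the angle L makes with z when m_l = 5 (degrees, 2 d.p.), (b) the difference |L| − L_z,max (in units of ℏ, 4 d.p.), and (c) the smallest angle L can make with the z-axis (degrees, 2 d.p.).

For m_l = 5: cos θ = 5/√56, θ ≈ 48.08°.
|L| − L_z,max = (2√14 − 7)ℏ ≈ 0.4833ℏ.
cos θ_min = 7/√56, so θ_min ≈ 20.70°.

θ(m_l=5) ≈ 48.08°; |L|−L_z,max ≈ 0.4833ℏ; θ_min ≈ 20.70°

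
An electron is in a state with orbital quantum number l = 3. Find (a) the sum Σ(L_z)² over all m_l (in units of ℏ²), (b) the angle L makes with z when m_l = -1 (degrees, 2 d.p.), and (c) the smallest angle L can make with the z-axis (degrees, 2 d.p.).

Σ(L_z)² = 28 ℏ²; θ(m_l=-1) ≈ 106.78°; θ_min ≈ 30.00°

Σ m_l² = 28, so Σ(L_z)² = 28 ℏ².
For m_l = -1: cos θ = -1/√12, θ ≈ 106.78°.
cos θ_min = 3/√12, so θ_min ≈ 30.00°.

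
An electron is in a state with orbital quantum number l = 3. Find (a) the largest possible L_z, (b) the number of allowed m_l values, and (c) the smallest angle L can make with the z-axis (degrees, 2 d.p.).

L_z,max = lℏ = 3ℏ.
There are 2l+1 = 7 values of m_l.
cos θ_min = 3/√12, so θ_min ≈ 30.00°.

L_z,max = 3ℏ; 7 values; θ_min ≈ 30.00°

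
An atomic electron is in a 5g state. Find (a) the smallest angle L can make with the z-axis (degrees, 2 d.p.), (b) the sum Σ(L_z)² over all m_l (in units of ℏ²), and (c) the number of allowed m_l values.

θ_min ≈ 26.57°; Σ(L_z)² = 60 ℏ²; 9 values

The 5g subshell has l = 4.
cos θ_min = 4/√20, so θ_min ≈ 26.57°.
Σ m_l² = 60, so Σ(L_z)² = 60 ℏ².
There are 2l+1 = 9 values of m_l.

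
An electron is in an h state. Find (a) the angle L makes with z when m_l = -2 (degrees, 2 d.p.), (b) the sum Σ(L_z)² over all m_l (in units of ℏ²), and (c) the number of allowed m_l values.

θ(m_l=-2) ≈ 111.42°; Σ(L_z)² = 110 ℏ²; 11 values

An h state has l = 5.
For m_l = -2: cos θ = -2/√30, θ ≈ 111.42°.
Σ m_l² = 110, so Σ(L_z)² = 110 ℏ².
There are 2l+1 = 11 values of m_l.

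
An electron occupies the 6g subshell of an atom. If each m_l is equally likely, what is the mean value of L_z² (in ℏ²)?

⟨L_z²⟩ = 6.667 ℏ²

The 6g subshell has l = 4.
m_l runs from −4 to 4, i.e. {-4, -3, -2, -1, 0, 1, 2, 3, 4}.
⟨L_z²⟩ = ℏ²·l(l+1)/3 = 6.667ℏ².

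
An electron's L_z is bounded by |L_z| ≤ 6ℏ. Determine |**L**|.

L_z,max = lℏ, so l = 6.
|L| = √(l(l+1)) ℏ = √42 ℏ.

|L| = √42 ℏ ≈ 6.481ℏ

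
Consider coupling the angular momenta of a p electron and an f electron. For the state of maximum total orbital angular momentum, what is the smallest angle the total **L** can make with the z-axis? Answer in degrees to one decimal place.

θ_min ≈ 26.6°

Angular momentum addition gives L = |l₁ − l₂|, …, l₁ + l₂.
So L can be 2, 3, 4.
The maximum is L = 4, with |L_tot| = ℏ√(4·5) = 2√5 ℏ.
The minimum angle with z is arccos(4/√20) ≈ 26.6°.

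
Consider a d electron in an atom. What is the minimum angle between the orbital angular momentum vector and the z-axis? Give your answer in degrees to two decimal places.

A d state has l = 2.
|L| = ℏ√(l(l+1)) = √6 ℏ.
The smallest angle corresponds to the largest L_z, i.e. m_l = l = 2, giving L_z = 2ℏ.
cos θ_min = 2/√6, so θ_min ≈ 35.26°.

θ_min ≈ 35.26°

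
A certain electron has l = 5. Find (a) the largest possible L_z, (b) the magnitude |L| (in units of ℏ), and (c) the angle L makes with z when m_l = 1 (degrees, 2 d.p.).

L_z,max = lℏ = 5ℏ.
|L| = ℏ√(5·6) = √30 ℏ ≈ 5.477ℏ.
For m_l = 1: cos θ = 1/√30, θ ≈ 79.48°.

L_z,max = 5ℏ; |L| = √30 ℏ ≈ 5.477ℏ; θ(m_l=1) ≈ 79.48°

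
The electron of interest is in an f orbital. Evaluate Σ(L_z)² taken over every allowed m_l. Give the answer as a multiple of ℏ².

An f state has l = 3.
m_l runs from −3 to 3, i.e. {-3, -2, -1, 0, 1, 2, 3}.
Σ m_l² = l(l+1)(2l+1)/3 = 3·4·7/3 = 28.

Σ(L_z)² = 28 ℏ²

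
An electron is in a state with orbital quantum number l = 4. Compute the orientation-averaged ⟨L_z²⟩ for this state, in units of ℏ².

m_l runs from −4 to 4, i.e. {-4, -3, -2, -1, 0, 1, 2, 3, 4}.
Average of L_z² over 9 states: 60/9 ℏ² = 6.667 ℏ².

⟨L_z²⟩ = 6.667 ℏ²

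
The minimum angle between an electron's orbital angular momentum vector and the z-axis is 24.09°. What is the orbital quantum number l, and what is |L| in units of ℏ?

l = 5, |L| = √30 ℏ ≈ 5.477ℏ

cos²θ_min = l/(l+1) = 0.8334.
Thus l = 0.8334/(1 − 0.8334) ≈ 5.
Then |L| = ℏ√(5·6) = √30 ℏ.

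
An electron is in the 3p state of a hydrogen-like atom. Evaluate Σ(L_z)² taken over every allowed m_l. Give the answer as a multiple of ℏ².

The 3p subshell has l = 1.
The allowed m_l values are -1, 0, 1.
Σ m_l² = 2·(1) = 2.

Σ(L_z)² = 2 ℏ²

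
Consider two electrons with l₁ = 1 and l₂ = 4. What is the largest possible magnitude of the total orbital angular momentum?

L runs from |1 − 4| = 3 to 1 + 4 = 5.
Allowed values: L = 3, 4, 5.
The largest magnitude corresponds to L = 5: |L_tot| = ℏ√(5·6) = √30 ℏ.

|L_tot|_max = √30 ℏ ≈ 5.477ℏ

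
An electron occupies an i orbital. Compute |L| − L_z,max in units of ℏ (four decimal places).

An i state has l = 6.
|L| = √42 ℏ ≈ 6.4807ℏ, while L_z,max = lℏ = 6ℏ.
The difference is (√42 − 6)ℏ ≈ 0.4807ℏ.

|L| − L_z,max ≈ 0.4807ℏ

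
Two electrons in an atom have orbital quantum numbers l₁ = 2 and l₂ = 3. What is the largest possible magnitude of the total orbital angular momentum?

|L_tot|_max = √30 ℏ ≈ 5.477ℏ

By the triangle rule, |l₁ − l₂| ≤ L ≤ l₁ + l₂.
Allowed values: L = 1, 2, 3, 4, 5.
The largest magnitude corresponds to L = 5: |L_tot| = ℏ√(5·6) = √30 ℏ.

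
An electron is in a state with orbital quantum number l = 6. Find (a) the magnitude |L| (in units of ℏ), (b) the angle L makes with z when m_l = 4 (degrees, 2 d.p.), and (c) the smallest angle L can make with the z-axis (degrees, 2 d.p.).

|L| = √42 ℏ ≈ 6.481ℏ; θ(m_l=4) ≈ 51.89°; θ_min ≈ 22.21°

|L| = ℏ√(6·7) = √42 ℏ ≈ 6.481ℏ.
For m_l = 4: cos θ = 4/√42, θ ≈ 51.89°.
cos θ_min = 6/√42, so θ_min ≈ 22.21°.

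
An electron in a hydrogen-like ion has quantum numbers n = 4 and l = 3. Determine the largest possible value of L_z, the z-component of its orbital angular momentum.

L_z,max = 3ℏ

L_z = m_l ℏ with m_l ∈ {−3, …, 3}; the maximum is m_l = 3.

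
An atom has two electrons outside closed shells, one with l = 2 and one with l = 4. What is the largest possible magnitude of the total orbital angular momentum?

By the triangle rule, |l₁ − l₂| ≤ L ≤ l₁ + l₂.
So L can be 2, 3, 4, 5, 6.
The largest magnitude corresponds to L = 6: |L_tot| = ℏ√(6·7) = √42 ℏ.

|L_tot|_max = √42 ℏ ≈ 6.481ℏ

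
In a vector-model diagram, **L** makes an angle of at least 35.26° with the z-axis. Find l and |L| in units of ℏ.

At minimum angle, m_l = l, so cos θ = l/√(l(l+1)); cos²θ = l/(l+1) = 0.6667.
Solving: l = 2.
Then |L| = ℏ√(2·3) = √6 ℏ.

l = 2, |L| = √6 ℏ ≈ 2.449ℏ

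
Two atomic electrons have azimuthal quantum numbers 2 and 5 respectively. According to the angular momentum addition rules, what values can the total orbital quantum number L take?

L = 3, 4, 5, 6, 7

Angular momentum addition gives L = |l₁ − l₂|, …, l₁ + l₂.
So L can be 3, 4, 5, 6, 7.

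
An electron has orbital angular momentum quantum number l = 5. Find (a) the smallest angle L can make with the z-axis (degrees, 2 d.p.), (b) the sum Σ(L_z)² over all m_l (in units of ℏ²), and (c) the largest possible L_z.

θ_min ≈ 24.09°; Σ(L_z)² = 110 ℏ²; L_z,max = 5ℏ

cos θ_min = 5/√30, so θ_min ≈ 24.09°.
Σ m_l² = 110, so Σ(L_z)² = 110 ℏ².
L_z,max = lℏ = 5ℏ.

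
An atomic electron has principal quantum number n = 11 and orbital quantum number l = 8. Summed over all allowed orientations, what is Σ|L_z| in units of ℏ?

Σ|L_z| = 72 ℏ

The allowed m_l values are -8, -7, -6, -5, -4, -3, -2, -1, 0, 1, 2, 3, 4, 5, 6, 7, 8.
Σ|m_l| = l(l+1) = 72.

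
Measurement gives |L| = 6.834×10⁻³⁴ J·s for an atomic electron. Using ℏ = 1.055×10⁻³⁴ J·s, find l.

l = 6

|L|/ℏ = (6.834×10⁻³⁴)/(1.055×10⁻³⁴) ≈ 6.478.
l(l+1) ≈ 6.478² ≈ 41.96, so l = 6.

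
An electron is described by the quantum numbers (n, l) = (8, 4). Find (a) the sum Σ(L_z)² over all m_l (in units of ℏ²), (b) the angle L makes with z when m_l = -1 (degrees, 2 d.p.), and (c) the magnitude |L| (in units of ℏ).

Σ(L_z)² = 60 ℏ²; θ(m_l=-1) ≈ 102.92°; |L| = 2√5 ℏ ≈ 4.472ℏ

Σ m_l² = 60, so Σ(L_z)² = 60 ℏ².
For m_l = -1: cos θ = -1/√20, θ ≈ 102.92°.
|L| = ℏ√(4·5) = 2√5 ℏ ≈ 4.472ℏ.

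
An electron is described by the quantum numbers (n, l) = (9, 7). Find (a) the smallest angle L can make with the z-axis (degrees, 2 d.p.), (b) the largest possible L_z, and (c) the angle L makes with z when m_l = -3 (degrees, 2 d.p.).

cos θ_min = 7/√56, so θ_min ≈ 20.70°.
L_z,max = lℏ = 7ℏ.
For m_l = -3: cos θ = -3/√56, θ ≈ 113.63°.

θ_min ≈ 20.70°; L_z,max = 7ℏ; θ(m_l=-3) ≈ 113.63°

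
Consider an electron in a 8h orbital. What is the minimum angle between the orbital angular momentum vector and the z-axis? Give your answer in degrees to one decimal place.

θ_min ≈ 24.1°

For 8h, l = 5.
|L|² = l(l+1)ℏ² = 30ℏ², so |L| = √30 ℏ.
The smallest angle corresponds to the largest L_z, i.e. m_l = l = 5, giving L_z = 5ℏ.
cos θ_min = 5/√30, so θ_min ≈ 24.1°.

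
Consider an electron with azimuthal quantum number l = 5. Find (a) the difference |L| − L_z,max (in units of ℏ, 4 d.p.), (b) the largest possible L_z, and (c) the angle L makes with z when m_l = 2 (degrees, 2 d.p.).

|L| − L_z,max = (√30 − 5)ℏ ≈ 0.4772ℏ.
L_z,max = lℏ = 5ℏ.
For m_l = 2: cos θ = 2/√30, θ ≈ 68.58°.

|L|−L_z,max ≈ 0.4772ℏ; L_z,max = 5ℏ; θ(m_l=2) ≈ 68.58°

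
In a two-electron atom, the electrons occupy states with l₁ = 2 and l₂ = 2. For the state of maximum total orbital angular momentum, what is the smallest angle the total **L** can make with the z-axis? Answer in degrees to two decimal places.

θ_min ≈ 26.57°

L runs from |2 − 2| = 0 to 2 + 2 = 4.
Allowed values: L = 0, 1, 2, 3, 4.
The maximum is L = 4, with |L_tot| = ℏ√(4·5) = 2√5 ℏ.
The minimum angle with z is arccos(4/√20) ≈ 26.57°.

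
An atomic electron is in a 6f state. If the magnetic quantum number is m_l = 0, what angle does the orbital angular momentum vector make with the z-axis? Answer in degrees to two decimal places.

θ ≈ 90.00°

The 6f subshell has l = 3.
|L| = √(l(l+1)) ℏ = 2√3 ℏ.
L_z = m_l ℏ = 0ℏ.
cos θ = L_z/|L| = 0/√12, so θ ≈ 90.00°.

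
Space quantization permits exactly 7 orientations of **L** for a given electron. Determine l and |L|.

2l + 1 = 7 ⇒ l = 3.
Then |L| = √(l(l+1)) ℏ = 2√3 ℏ.

l = 3, |L| = 2√3 ℏ ≈ 3.464ℏ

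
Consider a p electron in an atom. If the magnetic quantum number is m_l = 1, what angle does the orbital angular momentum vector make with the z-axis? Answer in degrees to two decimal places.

θ ≈ 45.00°

A p state has l = 1.
|L| = √(l(l+1)) ℏ = √2 ℏ.
L_z = m_l ℏ = 1ℏ.
cos θ = L_z/|L| = 1/√2, so θ ≈ 45.00°.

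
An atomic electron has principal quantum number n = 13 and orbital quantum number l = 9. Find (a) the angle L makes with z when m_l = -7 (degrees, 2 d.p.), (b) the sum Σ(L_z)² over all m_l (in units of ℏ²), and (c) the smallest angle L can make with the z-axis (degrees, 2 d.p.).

For m_l = -7: cos θ = -7/√90, θ ≈ 137.55°.
Σ m_l² = 570, so Σ(L_z)² = 570 ℏ².
cos θ_min = 9/√90, so θ_min ≈ 18.43°.

θ(m_l=-7) ≈ 137.55°; Σ(L_z)² = 570 ℏ²; θ_min ≈ 18.43°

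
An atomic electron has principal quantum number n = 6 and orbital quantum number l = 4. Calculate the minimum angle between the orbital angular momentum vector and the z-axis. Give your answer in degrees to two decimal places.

|L| = ℏ√(l(l+1)) = 2√5 ℏ.
The smallest angle corresponds to the largest L_z, i.e. m_l = l = 4, giving L_z = 4ℏ.
cos θ_min = 4/√20, so θ_min ≈ 26.57°.

θ_min ≈ 26.57°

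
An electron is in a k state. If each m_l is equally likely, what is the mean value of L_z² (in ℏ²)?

For a k orbital, l = 7.
m_l ∈ {-7, -6, -5, -4, -3, -2, -1, 0, 1, 2, 3, 4, 5, 6, 7}.
Average of L_z² over 15 states: 280/15 ℏ² = 18.67 ℏ².

⟨L_z²⟩ = 18.67 ℏ²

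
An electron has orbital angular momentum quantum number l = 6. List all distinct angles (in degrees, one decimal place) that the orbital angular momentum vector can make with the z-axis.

|L| = ℏ√(l(l+1)) = √42 ℏ.
cos θ = m_l/√42 for each m_l ∈ {-6, -5, -4, -3, -2, -1, 0, 1, 2, 3, 4, 5, 6}.

θ ∈ {22.2°, 39.5°, 51.9°, 62.4°, 72.0°, 81.1°, 90.0°, 98.9°, 108.0°, 117.6°, 128.1°, 140.5°, 157.8°}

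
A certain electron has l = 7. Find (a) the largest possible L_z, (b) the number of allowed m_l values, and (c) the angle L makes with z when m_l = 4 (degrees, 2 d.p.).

L_z,max = lℏ = 7ℏ.
There are 2l+1 = 15 values of m_l.
For m_l = 4: cos θ = 4/√56, θ ≈ 57.69°.

L_z,max = 7ℏ; 15 values; θ(m_l=4) ≈ 57.69°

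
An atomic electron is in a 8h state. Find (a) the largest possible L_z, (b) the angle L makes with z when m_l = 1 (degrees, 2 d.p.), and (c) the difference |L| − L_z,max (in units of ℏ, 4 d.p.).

8h means n = 8, l = 5.
L_z,max = lℏ = 5ℏ.
For m_l = 1: cos θ = 1/√30, θ ≈ 79.48°.
|L| − L_z,max = (√30 − 5)ℏ ≈ 0.4772ℏ.

L_z,max = 5ℏ; θ(m_l=1) ≈ 79.48°; |L|−L_z,max ≈ 0.4772ℏ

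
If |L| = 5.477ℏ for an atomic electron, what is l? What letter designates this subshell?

(|L|/ℏ)² = l(l+1) = 30.
Solving: l = 5.

l = 5 (h orbital)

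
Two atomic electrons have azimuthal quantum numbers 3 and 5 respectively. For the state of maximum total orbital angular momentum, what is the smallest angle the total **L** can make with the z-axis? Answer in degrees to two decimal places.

θ_min ≈ 19.47°

L runs from |3 − 5| = 2 to 3 + 5 = 8.
So L can be 2, 3, 4, 5, 6, 7, 8.
The maximum is L = 8, with |L_tot| = ℏ√(8·9) = 6√2 ℏ.
The minimum angle with z is arccos(8/√72) ≈ 19.47°.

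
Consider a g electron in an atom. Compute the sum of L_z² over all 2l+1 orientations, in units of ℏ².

Σ(L_z)² = 60 ℏ²

A g state has l = 4.
The allowed m_l values are -4, -3, -2, -1, 0, 1, 2, 3, 4.
Summing m² from −4 to 4: Σ m_l² = 60.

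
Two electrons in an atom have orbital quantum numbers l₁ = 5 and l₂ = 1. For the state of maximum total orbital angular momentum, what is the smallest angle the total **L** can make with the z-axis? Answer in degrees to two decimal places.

θ_min ≈ 22.21°

The total orbital quantum number L ranges from |l₁ − l₂| to l₁ + l₂ in integer steps.
So L can be 4, 5, 6.
The maximum is L = 6, with |L_tot| = ℏ√(6·7) = √42 ℏ.
The minimum angle with z is arccos(6/√42) ≈ 22.21°.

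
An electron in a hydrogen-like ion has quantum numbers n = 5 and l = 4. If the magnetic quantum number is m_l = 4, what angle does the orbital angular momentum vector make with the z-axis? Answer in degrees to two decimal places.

|L| = ℏ√(l(l+1)) = 2√5 ℏ.
L_z = m_l ℏ = 4ℏ.
cos θ = L_z/|L| = 4/√20, so θ ≈ 26.57°.

θ ≈ 26.57°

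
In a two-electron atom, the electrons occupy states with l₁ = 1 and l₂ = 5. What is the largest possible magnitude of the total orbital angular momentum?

|L_tot|_max = √42 ℏ ≈ 6.481ℏ

L runs from |1 − 5| = 4 to 1 + 5 = 6.
L ∈ {4, 5, 6}.
The largest magnitude corresponds to L = 6: |L_tot| = ℏ√(6·7) = √42 ℏ.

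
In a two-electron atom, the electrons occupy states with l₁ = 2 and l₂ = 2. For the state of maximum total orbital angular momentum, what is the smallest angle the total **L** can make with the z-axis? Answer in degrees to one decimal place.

Angular momentum addition gives L = |l₁ − l₂|, …, l₁ + l₂.
Allowed values: L = 0, 1, 2, 3, 4.
The maximum is L = 4, with |L_tot| = ℏ√(4·5) = 2√5 ℏ.
The minimum angle with z is arccos(4/√20) ≈ 26.6°.

θ_min ≈ 26.6°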